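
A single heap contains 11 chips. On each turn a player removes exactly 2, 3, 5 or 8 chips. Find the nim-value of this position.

Build the Grundy sequence with g(k) = mex{g(k−s) : s ∈ {2, 3, 5, 8}, s ≤ k}:
g(0) = mex{} = 0
g(1) = mex{} = 0
g(2) = mex{0} = 1
g(3) = mex{0} = 1
g(4) = mex{0,1} = 2
g(5) = mex{0,1} = 2
g(6) = mex{0,1,2} = 3
g(7) = mex{1,2} = 0
g(8) = mex{0,1,2,3} = 4
g(9) = mex{0,2,3} = 1
g(10) = mex{0,1,2,4} = 3
g(11) = mex{1,3,4} = 0
So g(11) = 0.

0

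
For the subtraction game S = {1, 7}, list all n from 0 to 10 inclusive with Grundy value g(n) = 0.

0, 2, 4, 6, 8, 10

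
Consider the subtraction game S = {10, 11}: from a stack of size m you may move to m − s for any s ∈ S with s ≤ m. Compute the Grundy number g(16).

1

Compute g(0), g(1), … for moves {10, 11}:
k:     0  1  2  3  4  5  6  7  8  9 10 11 12 13 14 15 16
g(k):  0  0  0  0  0  0  0  0  0  0  1  1  1  1  1  1  1
So g(16) = 1.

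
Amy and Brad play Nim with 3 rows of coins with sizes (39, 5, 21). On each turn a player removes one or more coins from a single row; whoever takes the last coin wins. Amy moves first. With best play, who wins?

Amy wins

Compute the nim-sum pairwise:
39 ^ 5 = 34
34 ^ 21 = 55
The nim-sum is 55 ≠ 0, so this is an N-position: the player to move can win; Amy has a winning move.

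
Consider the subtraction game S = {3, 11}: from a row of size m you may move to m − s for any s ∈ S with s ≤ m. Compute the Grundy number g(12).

Compute g(0), g(1), … for moves {3, 11}:
k:     0  1  2  3  4  5  6  7  8  9 10 11 12
g(k):  0  0  0  1  1  1  0  0  0  1  1  1  2
So g(12) = 2.

2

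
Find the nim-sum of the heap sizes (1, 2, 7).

4

Write each in binary and XOR column by column:
  001  (1)
  010  (2)
  111  (7)
  ---
  100  (4)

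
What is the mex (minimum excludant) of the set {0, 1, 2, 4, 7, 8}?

3

The values 0, 1, 2 are all present; 3 is the first non-negative integer missing from the set.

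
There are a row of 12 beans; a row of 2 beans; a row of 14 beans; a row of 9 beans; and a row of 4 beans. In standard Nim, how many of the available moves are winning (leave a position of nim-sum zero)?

3

Compute the nim-sum pairwise:
12 XOR 2 = 14
14 XOR 14 = 0
0 XOR 9 = 9
9 XOR 4 = 13
The overall nim-sum is X = 13. A row of size p has a winning move iff p XOR X < p (reduce it to p XOR X).
  12: 12 XOR 13 = 1 < 12 — winning move (to 1).
  2: 2 XOR 13 = 15 ≥ 2 — no move.
  14: 14 XOR 13 = 3 < 14 — winning move (to 3).
  9: 9 XOR 13 = 4 < 9 — winning move (to 4).
  4: 4 XOR 13 = 9 ≥ 4 — no move.
That gives 3 winning moves.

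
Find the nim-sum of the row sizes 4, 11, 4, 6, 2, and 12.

Bitwise XOR of the heap sizes:
  0100  (4)
  1011  (11)
  0100  (4)
  0110  (6)
  0010  (2)
  1100  (12)
  ----
  0011  (3)

3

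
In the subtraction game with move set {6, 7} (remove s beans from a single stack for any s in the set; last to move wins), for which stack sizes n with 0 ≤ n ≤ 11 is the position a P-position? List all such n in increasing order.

Build the Grundy sequence with g(k) = mex{g(k−s) : s ∈ {6, 7}, s ≤ k}:
k:     0  1  2  3  4  5  6  7  8  9 10 11
g(k):  0  0  0  0  0  0  1  1  1  1  1  1
The P-positions (g = 0) in 0..11 are 0, 1, 2, 3, 4, 5.

0, 1, 2, 3, 4, 5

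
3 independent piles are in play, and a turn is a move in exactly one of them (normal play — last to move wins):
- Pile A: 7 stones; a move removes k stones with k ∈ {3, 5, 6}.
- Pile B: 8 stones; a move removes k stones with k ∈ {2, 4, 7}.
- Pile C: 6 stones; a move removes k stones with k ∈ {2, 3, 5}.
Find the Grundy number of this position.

0

Grundy values for pile A (subtraction set {3, 5, 6}):
g(0) = mex{} = 0
g(1) = mex{} = 0
g(2) = mex{} = 0
g(3) = mex{0} = 1
g(4) = mex{0} = 1
g(5) = mex{0} = 1
g(6) = mex{0,1} = 2
g(7) = mex{0,1} = 2
So g(7) = 2.
Grundy values for pile B (subtraction set {2, 4, 7}):
g(0) = mex{} = 0
g(1) = mex{} = 0
g(2) = mex{0} = 1
g(3) = mex{0} = 1
g(4) = mex{0,1} = 2
g(5) = mex{0,1} = 2
g(6) = mex{1,2} = 0
g(7) = mex{0,1,2} = 3
g(8) = mex{0,2} = 1
So g(8) = 1.
Build the Grundy sequence for pile C with g(k) = mex{g(k−s) : s ∈ {2, 3, 5}, s ≤ k}:
g(0) = mex{} = 0
g(1) = mex{} = 0
g(2) = mex{0} = 1
g(3) = mex{0} = 1
g(4) = mex{0,1} = 2
g(5) = mex{0,1} = 2
g(6) = mex{0,1,2} = 3
So g(6) = 3.
The value of a disjunctive sum is the nim-sum of the parts.
Combined value = 2 ⊕ 1 ⊕ 3 = 0.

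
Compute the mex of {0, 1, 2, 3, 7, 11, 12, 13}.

The values 0, 1, 2, 3 are all present; 4 is the first non-negative integer missing from the set.

4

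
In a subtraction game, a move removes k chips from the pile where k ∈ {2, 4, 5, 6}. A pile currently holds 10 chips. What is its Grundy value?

Build the Grundy sequence with g(k) = mex{g(k−s) : s ∈ {2, 4, 5, 6}, s ≤ k}:
g(0) = mex{} = 0
g(1) = mex{} = 0
g(2) = mex{0} = 1
g(3) = mex{0} = 1
g(4) = mex{0,1} = 2
g(5) = mex{0,1} = 2
g(6) = mex{0,1,2} = 3
g(7) = mex{0,1,2} = 3
g(8) = mex{1,2,3} = 0
g(9) = mex{1,2,3} = 0
g(10) = mex{0,2,3} = 1
So g(10) = 1.

1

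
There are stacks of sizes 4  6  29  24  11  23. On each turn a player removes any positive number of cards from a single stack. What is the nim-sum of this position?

Nim-sum: 4 XOR 6 XOR 29 XOR 24 XOR 11 XOR 23 = 27.

27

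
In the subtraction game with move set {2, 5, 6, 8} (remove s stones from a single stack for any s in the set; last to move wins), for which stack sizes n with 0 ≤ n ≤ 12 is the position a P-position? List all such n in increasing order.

0, 1, 4, 11

Build the Grundy sequence with g(k) = mex{g(k−s) : s ∈ {2, 5, 6, 8}, s ≤ k}:
g(0) = mex{} = 0
g(1) = mex{} = 0
g(2) = mex{0} = 1
g(3) = mex{0} = 1
g(4) = mex{1} = 0
g(5) = mex{0,1} = 2
g(6) = mex{0} = 1
g(7) = mex{0,1,2} = 3
g(8) = mex{0,1} = 2
g(9) = mex{0,1,3} = 2
g(10) = mex{0,1,2} = 3
g(11) = mex{1,2} = 0
g(12) = mex{0,1,3} = 2
The P-positions (g = 0) in 0..12 are 0, 1, 4, 11.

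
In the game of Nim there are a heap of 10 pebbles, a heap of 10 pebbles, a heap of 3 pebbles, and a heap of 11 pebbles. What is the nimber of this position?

8

Nim-sum: 10 ⊕ 10 ⊕ 3 ⊕ 11 = 8.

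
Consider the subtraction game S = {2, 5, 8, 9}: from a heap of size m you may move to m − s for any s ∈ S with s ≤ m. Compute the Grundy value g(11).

Grundy values for subtraction set {2, 5, 8, 9}:
g(0) = mex{} = 0
g(1) = mex{} = 0
g(2) = mex{0} = 1
g(3) = mex{0} = 1
g(4) = mex{1} = 0
g(5) = mex{0,1} = 2
g(6) = mex{0} = 1
g(7) = mex{1,2} = 0
g(8) = mex{0,1} = 2
g(9) = mex{0} = 1
g(10) = mex{0,1,2} = 3
g(11) = mex{1} = 0
So g(11) = 0.

0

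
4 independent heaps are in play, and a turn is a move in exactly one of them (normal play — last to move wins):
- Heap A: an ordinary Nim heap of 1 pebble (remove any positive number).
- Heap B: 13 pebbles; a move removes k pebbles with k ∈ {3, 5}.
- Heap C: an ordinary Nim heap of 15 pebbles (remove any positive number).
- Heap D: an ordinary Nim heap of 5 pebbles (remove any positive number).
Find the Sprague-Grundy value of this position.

Heap A is a plain Nim heap of size 1, so its Grundy value is 1.
For heap B, compute g(0), g(1), … with moves {3, 5}:
k:     0  1  2  3  4  5  6  7  8  9 10 11 12 13
g(k):  0  0  0  1  1  1  2  2  0  0  0  1  1  1
So g(13) = 1.
Heap C is a plain Nim heap of size 15, so its Grundy value is 15.
Heap D is a plain Nim heap of size 5, so its Grundy value is 5.
By the Sprague-Grundy theorem, the Grundy value of a sum of independent games is the XOR of the component values.
Combined value = 1 XOR 1 XOR 15 XOR 5 = 10.

10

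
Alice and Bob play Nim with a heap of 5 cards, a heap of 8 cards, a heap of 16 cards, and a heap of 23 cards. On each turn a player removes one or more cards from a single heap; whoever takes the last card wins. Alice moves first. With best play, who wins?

Alice wins

Nim-sum: 5 XOR 8 XOR 16 XOR 23 = 10.
The nim-sum is 10 ≠ 0, so this is an N-position: the player to move can win; Alice has a winning move.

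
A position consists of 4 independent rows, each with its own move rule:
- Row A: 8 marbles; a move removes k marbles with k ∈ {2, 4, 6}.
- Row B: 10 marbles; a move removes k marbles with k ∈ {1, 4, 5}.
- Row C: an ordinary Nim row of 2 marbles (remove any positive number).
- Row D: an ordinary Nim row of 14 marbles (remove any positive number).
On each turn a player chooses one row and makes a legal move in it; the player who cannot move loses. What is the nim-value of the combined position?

12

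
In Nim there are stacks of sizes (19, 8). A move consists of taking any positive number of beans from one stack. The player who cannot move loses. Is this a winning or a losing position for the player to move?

Winning position

Compute the nim-sum pairwise:
19 XOR 8 = 27
The nim-sum is 27 ≠ 0, so this is an N-position: the player to move can win.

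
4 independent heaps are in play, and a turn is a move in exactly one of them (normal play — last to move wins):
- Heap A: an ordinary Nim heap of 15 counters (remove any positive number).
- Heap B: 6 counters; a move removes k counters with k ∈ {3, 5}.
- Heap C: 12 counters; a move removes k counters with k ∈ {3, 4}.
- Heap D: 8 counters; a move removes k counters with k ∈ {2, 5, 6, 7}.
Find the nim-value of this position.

Heap A is a plain Nim heap of size 15, so its Grundy value is 15.
For heap B, compute g(0), g(1), … with moves {3, 5}:
k:     0  1  2  3  4  5  6
g(k):  0  0  0  1  1  1  2
So g(6) = 2.
For heap C, compute g(0), g(1), … with moves {3, 4}:
g(0) = mex{} = 0
g(1) = mex{} = 0
g(2) = mex{} = 0
g(3) = mex{0} = 1
g(4) = mex{0} = 1
g(5) = mex{0} = 1
g(6) = mex{0,1} = 2
g(7) = mex{1} = 0
g(8) = mex{1} = 0
g(9) = mex{1,2} = 0
g(10) = mex{0,2} = 1
g(11) = mex{0} = 1
g(12) = mex{0} = 1
So g(12) = 1.
Grundy values for heap D (subtraction set {2, 5, 6, 7}):
k:     0  1  2  3  4  5  6  7  8
g(k):  0  0  1  1  0  2  1  3  2
So g(8) = 2.
By the Sprague-Grundy theorem, the Grundy value of a sum of independent games is the XOR of the component values.
Combined value = 15 ⊕ 2 ⊕ 1 ⊕ 2 = 14.

14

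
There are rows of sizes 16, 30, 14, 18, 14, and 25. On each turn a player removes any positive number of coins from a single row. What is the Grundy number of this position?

Compute the nim-sum pairwise:
16 XOR 30 = 14
14 XOR 14 = 0
0 XOR 18 = 18
18 XOR 14 = 28
28 XOR 25 = 5

5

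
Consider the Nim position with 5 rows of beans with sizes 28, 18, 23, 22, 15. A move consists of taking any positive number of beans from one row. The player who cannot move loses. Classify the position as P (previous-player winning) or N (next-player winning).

P-position

Nim-sum: 28 XOR 18 XOR 23 XOR 22 XOR 15 = 0.
The nim-sum is 0, so this is a P-position: the player to move is in a losing position under optimal play.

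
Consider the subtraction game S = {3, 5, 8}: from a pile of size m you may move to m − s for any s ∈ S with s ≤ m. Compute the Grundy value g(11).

0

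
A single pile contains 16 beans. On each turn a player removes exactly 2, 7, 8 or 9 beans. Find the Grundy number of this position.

0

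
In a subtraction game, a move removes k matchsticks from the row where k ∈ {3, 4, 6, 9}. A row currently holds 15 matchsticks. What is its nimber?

1

Build the Grundy sequence with g(k) = mex{g(k−s) : s ∈ {3, 4, 6, 9}, s ≤ k}:
k:     0  1  2  3  4  5  6  7  8  9 10 11 12 13 14 15
g(k):  0  0  0  1  1  1  2  2  2  3  3  3  0  0  0  1
So g(15) = 1.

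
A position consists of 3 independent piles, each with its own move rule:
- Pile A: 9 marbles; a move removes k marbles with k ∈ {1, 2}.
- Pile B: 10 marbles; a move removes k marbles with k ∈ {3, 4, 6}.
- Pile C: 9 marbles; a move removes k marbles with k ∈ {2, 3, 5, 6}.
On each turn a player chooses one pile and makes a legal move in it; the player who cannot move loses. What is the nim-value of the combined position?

For pile A, compute g(0), g(1), … with moves {1, 2}:
g(0) = mex{} = 0
g(1) = mex{0} = 1
g(2) = mex{0,1} = 2
g(3) = mex{1,2} = 0
g(4) = mex{0,2} = 1
g(5) = mex{0,1} = 2
g(6) = mex{1,2} = 0
g(7) = mex{0,2} = 1
g(8) = mex{0,1} = 2
g(9) = mex{1,2} = 0
So g(9) = 0.
Grundy values for pile B (subtraction set {3, 4, 6}):
k:     0  1  2  3  4  5  6  7  8  9 10
g(k):  0  0  0  1  1  1  2  2  2  0  0
So g(10) = 0.
Grundy values for pile C (subtraction set {2, 3, 5, 6}):
k:     0  1  2  3  4  5  6  7  8  9
g(k):  0  0  1  1  2  2  3  3  0  0
So g(9) = 0.
The value of a disjunctive sum is the nim-sum of the parts.
Combined value = 0 XOR 0 XOR 0 = 0.

0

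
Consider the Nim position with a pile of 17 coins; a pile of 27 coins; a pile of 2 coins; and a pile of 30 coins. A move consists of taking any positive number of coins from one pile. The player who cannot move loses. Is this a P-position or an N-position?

Nim-sum: 17 ^ 27 ^ 2 ^ 30 = 22.
The nim-sum is 22 ≠ 0, so this is an N-position: the player to move can win.

N-position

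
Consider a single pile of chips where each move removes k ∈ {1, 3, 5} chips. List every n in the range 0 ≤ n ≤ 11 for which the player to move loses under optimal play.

0, 2, 4, 6, 8, 10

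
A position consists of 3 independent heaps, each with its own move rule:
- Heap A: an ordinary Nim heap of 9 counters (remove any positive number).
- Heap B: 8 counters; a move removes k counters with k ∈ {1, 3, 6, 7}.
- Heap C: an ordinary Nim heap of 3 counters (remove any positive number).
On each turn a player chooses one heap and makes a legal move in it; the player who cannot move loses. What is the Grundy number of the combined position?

Heap A is a plain Nim heap of size 9, so its Grundy value is 9.
For heap B, compute g(0), g(1), … with moves {1, 3, 6, 7}:
g(0) = mex{} = 0
g(1) = mex{0} = 1
g(2) = mex{1} = 0
g(3) = mex{0} = 1
g(4) = mex{1} = 0
g(5) = mex{0} = 1
g(6) = mex{0,1} = 2
g(7) = mex{0,1,2} = 3
g(8) = mex{0,1,3} = 2
So g(8) = 2.
Heap C is a plain Nim heap of size 3, so its Grundy value is 3.
The value of a disjunctive sum is the nim-sum of the parts.
Combined value = 9 XOR 2 XOR 3 = 8.

8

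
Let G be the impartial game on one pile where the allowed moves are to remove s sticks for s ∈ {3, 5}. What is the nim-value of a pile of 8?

Grundy values for subtraction set {3, 5}:
k:     0  1  2  3  4  5  6  7  8
g(k):  0  0  0  1  1  1  2  2  0
So g(8) = 0.

0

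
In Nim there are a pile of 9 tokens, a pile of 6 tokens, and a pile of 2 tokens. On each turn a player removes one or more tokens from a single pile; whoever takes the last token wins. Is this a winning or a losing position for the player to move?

Winning position

Write each in binary and XOR column by column:
  1001  (9)
  0110  (6)
  0010  (2)
  ----
  1101  (13)
The nim-sum is 13 ≠ 0, so this is an N-position: the player to move can win.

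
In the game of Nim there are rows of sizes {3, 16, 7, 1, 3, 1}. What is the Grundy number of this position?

23

Nim-sum: 3 XOR 16 XOR 7 XOR 1 XOR 3 XOR 1 = 23.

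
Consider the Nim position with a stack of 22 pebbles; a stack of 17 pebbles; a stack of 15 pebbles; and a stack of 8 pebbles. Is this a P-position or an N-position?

P-position

Nim-sum: 22 XOR 17 XOR 15 XOR 8 = 0.
The nim-sum is 0, so this is a P-position: the player to move is in a losing position under optimal play.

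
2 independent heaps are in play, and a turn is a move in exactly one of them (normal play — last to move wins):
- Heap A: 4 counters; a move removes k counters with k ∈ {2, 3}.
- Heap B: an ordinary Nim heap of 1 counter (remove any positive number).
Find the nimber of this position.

For heap A, compute g(0), g(1), … with moves {2, 3}:
k:     0  1  2  3  4
g(k):  0  0  1  1  2
So g(4) = 2.
Heap B is a plain Nim heap of size 1, so its Grundy value is 1.
The value of a disjunctive sum is the nim-sum of the parts.
Combined value = 2 XOR 1 = 3.

3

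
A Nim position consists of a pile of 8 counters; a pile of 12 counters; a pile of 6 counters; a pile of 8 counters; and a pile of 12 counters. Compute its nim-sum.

6

Nim-sum: 8 XOR 12 XOR 6 XOR 8 XOR 12 = 6.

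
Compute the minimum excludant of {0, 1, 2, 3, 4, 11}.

5

The values 0, 1, 2, 3, 4 are all present; 5 is the first non-negative integer missing from the set.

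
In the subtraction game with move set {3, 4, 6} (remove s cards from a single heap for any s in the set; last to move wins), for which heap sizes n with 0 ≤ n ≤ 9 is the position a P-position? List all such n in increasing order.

Grundy values for subtraction set {3, 4, 6}:
k:     0  1  2  3  4  5  6  7  8  9
g(k):  0  0  0  1  1  1  2  2  2  0
The P-positions (g = 0) in 0..9 are 0, 1, 2, 9.

0, 1, 2, 9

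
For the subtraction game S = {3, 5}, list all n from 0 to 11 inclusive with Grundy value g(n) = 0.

0, 1, 2, 8, 9, 10

Build the Grundy sequence with g(k) = mex{g(k−s) : s ∈ {3, 5}, s ≤ k}:
g(0) = mex{} = 0
g(1) = mex{} = 0
g(2) = mex{} = 0
g(3) = mex{0} = 1
g(4) = mex{0} = 1
g(5) = mex{0} = 1
g(6) = mex{0,1} = 2
g(7) = mex{0,1} = 2
g(8) = mex{1} = 0
g(9) = mex{1,2} = 0
g(10) = mex{1,2} = 0
g(11) = mex{0,2} = 1
The P-positions (g = 0) in 0..11 are 0, 1, 2, 8, 9, 10.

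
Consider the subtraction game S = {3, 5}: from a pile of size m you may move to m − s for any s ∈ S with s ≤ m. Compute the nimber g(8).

0

Compute g(0), g(1), … for moves {3, 5}:
g(0) = mex{} = 0
g(1) = mex{} = 0
g(2) = mex{} = 0
g(3) = mex{0} = 1
g(4) = mex{0} = 1
g(5) = mex{0} = 1
g(6) = mex{0,1} = 2
g(7) = mex{0,1} = 2
g(8) = mex{1} = 0
So g(8) = 0.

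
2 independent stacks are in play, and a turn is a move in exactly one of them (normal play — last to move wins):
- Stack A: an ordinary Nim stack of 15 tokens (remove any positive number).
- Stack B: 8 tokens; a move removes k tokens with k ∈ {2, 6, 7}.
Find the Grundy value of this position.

13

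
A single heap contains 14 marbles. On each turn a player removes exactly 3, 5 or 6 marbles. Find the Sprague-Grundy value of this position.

1

Compute g(0), g(1), … for moves {3, 5, 6}:
g(0) = mex{} = 0
g(1) = mex{} = 0
g(2) = mex{} = 0
g(3) = mex{0} = 1
g(4) = mex{0} = 1
g(5) = mex{0} = 1
g(6) = mex{0,1} = 2
g(7) = mex{0,1} = 2
g(8) = mex{0,1} = 2
g(9) = mex{1,2} = 0
g(10) = mex{1,2} = 0
g(11) = mex{1,2} = 0
g(12) = mex{0,2} = 1
g(13) = mex{0,2} = 1
g(14) = mex{0,2} = 1
So g(14) = 1.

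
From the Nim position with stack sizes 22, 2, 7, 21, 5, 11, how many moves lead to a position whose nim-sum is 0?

1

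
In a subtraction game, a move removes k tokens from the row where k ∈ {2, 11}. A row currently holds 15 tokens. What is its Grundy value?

Compute g(0), g(1), … for moves {2, 11}:
k:     0  1  2  3  4  5  6  7  8  9 10 11 12 13 14 15
g(k):  0  0  1  1  0  0  1  1  0  0  1  1  2  0  0  1
So g(15) = 1.

1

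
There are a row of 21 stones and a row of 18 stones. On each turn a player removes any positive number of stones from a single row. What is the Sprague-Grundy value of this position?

Nim-sum: 21 ⊕ 18 = 7.

7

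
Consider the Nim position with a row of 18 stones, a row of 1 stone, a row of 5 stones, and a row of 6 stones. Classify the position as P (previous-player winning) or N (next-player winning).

N-position

Bitwise XOR of the heap sizes:
  10010  (18)
  00001  (1)
  00101  (5)
  00110  (6)
  -----
  10000  (16)
The nim-sum is 16 ≠ 0, so this is an N-position: the player to move can win.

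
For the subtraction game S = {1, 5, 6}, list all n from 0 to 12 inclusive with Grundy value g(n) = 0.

Build the Grundy sequence with g(k) = mex{g(k−s) : s ∈ {1, 5, 6}, s ≤ k}:
g(0) = mex{} = 0
g(1) = mex{0} = 1
g(2) = mex{1} = 0
g(3) = mex{0} = 1
g(4) = mex{1} = 0
g(5) = mex{0} = 1
g(6) = mex{0,1} = 2
g(7) = mex{0,1,2} = 3
g(8) = mex{0,1,3} = 2
g(9) = mex{0,1,2} = 3
g(10) = mex{0,1,3} = 2
g(11) = mex{1,2} = 0
g(12) = mex{0,2,3} = 1
The P-positions (g = 0) in 0..12 are 0, 2, 4, 11.

0, 2, 4, 11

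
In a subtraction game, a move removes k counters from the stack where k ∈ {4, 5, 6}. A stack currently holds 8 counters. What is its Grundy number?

Build the Grundy sequence with g(k) = mex{g(k−s) : s ∈ {4, 5, 6}, s ≤ k}:
g(0) = mex{} = 0
g(1) = mex{} = 0
g(2) = mex{} = 0
g(3) = mex{} = 0
g(4) = mex{0} = 1
g(5) = mex{0} = 1
g(6) = mex{0} = 1
g(7) = mex{0} = 1
g(8) = mex{0,1} = 2
So g(8) = 2.

2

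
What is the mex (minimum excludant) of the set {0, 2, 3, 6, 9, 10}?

1

0 is in the set but 1 is not, so the mex is 1.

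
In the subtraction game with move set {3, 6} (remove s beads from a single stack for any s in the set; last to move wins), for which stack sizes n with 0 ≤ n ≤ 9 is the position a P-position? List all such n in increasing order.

0, 1, 2, 9

Compute g(0), g(1), … for moves {3, 6}:
g(0) = mex{} = 0
g(1) = mex{} = 0
g(2) = mex{} = 0
g(3) = mex{0} = 1
g(4) = mex{0} = 1
g(5) = mex{0} = 1
g(6) = mex{0,1} = 2
g(7) = mex{0,1} = 2
g(8) = mex{0,1} = 2
g(9) = mex{1,2} = 0
The P-positions (g = 0) in 0..9 are 0, 1, 2, 9.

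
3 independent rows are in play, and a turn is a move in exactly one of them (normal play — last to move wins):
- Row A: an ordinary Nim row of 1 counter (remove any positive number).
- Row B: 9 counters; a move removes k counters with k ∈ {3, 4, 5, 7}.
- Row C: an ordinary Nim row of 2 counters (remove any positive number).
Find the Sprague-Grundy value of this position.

0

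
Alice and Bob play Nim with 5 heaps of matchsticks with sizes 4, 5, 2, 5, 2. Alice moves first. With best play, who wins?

Alice wins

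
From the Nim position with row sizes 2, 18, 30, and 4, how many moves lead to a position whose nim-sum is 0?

Bitwise XOR of the heap sizes:
  00010  (2)
  10010  (18)
  11110  (30)
  00100  (4)
  -----
  01010  (10)
The overall nim-sum is X = 10. A row of size p has a winning move iff p XOR X < p (reduce it to p XOR X).
  2: 2 XOR 10 = 8 ≥ 2 — no move.
  18: 18 XOR 10 = 24 ≥ 18 — no move.
  30: 30 XOR 10 = 20 < 30 — winning move (to 20).
  4: 4 XOR 10 = 14 ≥ 4 — no move.
That gives 1 winning move.

1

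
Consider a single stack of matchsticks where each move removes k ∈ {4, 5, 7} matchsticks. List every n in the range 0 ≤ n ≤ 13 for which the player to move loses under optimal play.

Compute g(0), g(1), … for moves {4, 5, 7}:
g(0) = mex{} = 0
g(1) = mex{} = 0
g(2) = mex{} = 0
g(3) = mex{} = 0
g(4) = mex{0} = 1
g(5) = mex{0} = 1
g(6) = mex{0} = 1
g(7) = mex{0} = 1
g(8) = mex{0,1} = 2
g(9) = mex{0,1} = 2
g(10) = mex{0,1} = 2
g(11) = mex{1} = 0
g(12) = mex{1,2} = 0
g(13) = mex{1,2} = 0
The P-positions (g = 0) in 0..13 are 0, 1, 2, 3, 11, 12, 13.

0, 1, 2, 3, 11, 12, 13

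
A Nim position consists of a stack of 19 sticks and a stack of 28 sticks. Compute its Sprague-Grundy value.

Write each in binary and XOR column by column:
  10011  (19)
  11100  (28)
  -----
  01111  (15)

15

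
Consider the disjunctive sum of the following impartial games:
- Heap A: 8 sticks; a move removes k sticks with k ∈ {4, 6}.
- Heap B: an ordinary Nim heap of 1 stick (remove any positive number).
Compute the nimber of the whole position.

3

For heap A, compute g(0), g(1), … with moves {4, 6}:
g(0) = mex{} = 0
g(1) = mex{} = 0
g(2) = mex{} = 0
g(3) = mex{} = 0
g(4) = mex{0} = 1
g(5) = mex{0} = 1
g(6) = mex{0} = 1
g(7) = mex{0} = 1
g(8) = mex{0,1} = 2
So g(8) = 2.
Heap B is a plain Nim heap of size 1, so its Grundy value is 1.
The value of a disjunctive sum is the nim-sum of the parts.
Combined value = 2 ⊕ 1 = 3.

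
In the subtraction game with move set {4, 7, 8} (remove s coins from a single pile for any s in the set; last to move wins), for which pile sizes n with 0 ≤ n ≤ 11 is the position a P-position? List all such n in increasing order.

0, 1, 2, 3

Compute g(0), g(1), … for moves {4, 7, 8}:
k:     0  1  2  3  4  5  6  7  8  9 10 11
g(k):  0  0  0  0  1  1  1  1  2  2  2  2
The P-positions (g = 0) in 0..11 are 0, 1, 2, 3.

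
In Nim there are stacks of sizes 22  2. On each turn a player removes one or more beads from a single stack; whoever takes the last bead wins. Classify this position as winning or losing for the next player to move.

Winning position

Compute the nim-sum pairwise:
22 ^ 2 = 20
The nim-sum is 20 ≠ 0, so this is an N-position: the player to move can win.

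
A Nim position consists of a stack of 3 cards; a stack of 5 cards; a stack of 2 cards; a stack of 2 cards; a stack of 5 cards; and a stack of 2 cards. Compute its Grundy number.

1

Compute the nim-sum pairwise:
3 XOR 5 = 6
6 XOR 2 = 4
4 XOR 2 = 6
6 XOR 5 = 3
3 XOR 2 = 1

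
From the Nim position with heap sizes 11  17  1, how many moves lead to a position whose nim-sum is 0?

Compute the nim-sum pairwise:
11 ^ 17 = 26
26 ^ 1 = 27
The overall nim-sum is X = 27. A heap of size p has a winning move iff p XOR X < p (reduce it to p XOR X).
  11: 11 XOR 27 = 16 ≥ 11 — no move.
  17: 17 XOR 27 = 10 < 17 — winning move (to 10).
  1: 1 XOR 27 = 26 ≥ 1 — no move.
That gives 1 winning move.

1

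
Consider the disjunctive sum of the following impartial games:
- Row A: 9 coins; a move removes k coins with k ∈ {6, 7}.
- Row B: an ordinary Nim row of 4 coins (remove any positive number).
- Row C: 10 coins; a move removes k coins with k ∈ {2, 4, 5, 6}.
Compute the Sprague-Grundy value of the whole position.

4

Build the Grundy sequence for row A with g(k) = mex{g(k−s) : s ∈ {6, 7}, s ≤ k}:
k:     0  1  2  3  4  5  6  7  8  9
g(k):  0  0  0  0  0  0  1  1  1  1
So g(9) = 1.
Row B is a plain Nim row of size 4, so its Grundy value is 4.
Grundy values for row C (subtraction set {2, 4, 5, 6}):
k:     0  1  2  3  4  5  6  7  8  9 10
g(k):  0  0  1  1  2  2  3  3  0  0  1
So g(10) = 1.
The value of a disjunctive sum is the nim-sum of the parts.
Combined value = 1 ⊕ 4 ⊕ 1 = 4.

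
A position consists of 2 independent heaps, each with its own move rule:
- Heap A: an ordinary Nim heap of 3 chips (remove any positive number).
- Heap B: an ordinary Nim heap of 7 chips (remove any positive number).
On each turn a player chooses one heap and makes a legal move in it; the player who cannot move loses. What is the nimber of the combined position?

4

Heap A is a plain Nim heap of size 3, so its Grundy value is 3.
Heap B is a plain Nim heap of size 7, so its Grundy value is 7.
The value of a disjunctive sum is the nim-sum of the parts.
Combined value = 3 ⊕ 7 = 4.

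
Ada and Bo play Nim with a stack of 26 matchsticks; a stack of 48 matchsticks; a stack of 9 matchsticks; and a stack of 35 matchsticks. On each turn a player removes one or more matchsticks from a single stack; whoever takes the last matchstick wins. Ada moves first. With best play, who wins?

Bo wins

Nim-sum: 26 XOR 48 XOR 9 XOR 35 = 0.
The nim-sum is 0, so this is a P-position: the player to move is in a losing position under optimal play; Ada is about to move from it and so loses — Bo wins.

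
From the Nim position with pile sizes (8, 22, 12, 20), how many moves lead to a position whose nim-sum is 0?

3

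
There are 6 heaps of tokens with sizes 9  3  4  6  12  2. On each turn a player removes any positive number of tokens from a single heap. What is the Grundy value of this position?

Compute the nim-sum pairwise:
9 XOR 3 = 10
10 XOR 4 = 14
14 XOR 6 = 8
8 XOR 12 = 4
4 XOR 2 = 6

6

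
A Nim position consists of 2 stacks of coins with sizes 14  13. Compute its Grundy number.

3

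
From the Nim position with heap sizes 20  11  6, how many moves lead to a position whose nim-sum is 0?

1

Bitwise XOR of the heap sizes:
  10100  (20)
  01011  (11)
  00110  (6)
  -----
  11001  (25)
The overall nim-sum is X = 25. A heap of size p has a winning move iff p XOR X < p (reduce it to p XOR X).
  20: 20 XOR 25 = 13 < 20 — winning move (to 13).
  11: 11 XOR 25 = 18 ≥ 11 — no move.
  6: 6 XOR 25 = 31 ≥ 6 — no move.
That gives 1 winning move.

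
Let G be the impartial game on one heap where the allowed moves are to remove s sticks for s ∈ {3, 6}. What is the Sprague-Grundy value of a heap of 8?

Compute g(0), g(1), … for moves {3, 6}:
g(0) = mex{} = 0
g(1) = mex{} = 0
g(2) = mex{} = 0
g(3) = mex{0} = 1
g(4) = mex{0} = 1
g(5) = mex{0} = 1
g(6) = mex{0,1} = 2
g(7) = mex{0,1} = 2
g(8) = mex{0,1} = 2
So g(8) = 2.

2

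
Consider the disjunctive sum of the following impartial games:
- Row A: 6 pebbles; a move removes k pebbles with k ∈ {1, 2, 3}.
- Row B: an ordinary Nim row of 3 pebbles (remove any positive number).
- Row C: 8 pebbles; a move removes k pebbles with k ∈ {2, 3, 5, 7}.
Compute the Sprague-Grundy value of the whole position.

For row A, compute g(0), g(1), … with moves {1, 2, 3}:
g(0) = mex{} = 0
g(1) = mex{0} = 1
g(2) = mex{0,1} = 2
g(3) = mex{0,1,2} = 3
g(4) = mex{1,2,3} = 0
g(5) = mex{0,2,3} = 1
g(6) = mex{0,1,3} = 2
So g(6) = 2.
Row B is a plain Nim row of size 3, so its Grundy value is 3.
Build the Grundy sequence for row C with g(k) = mex{g(k−s) : s ∈ {2, 3, 5, 7}, s ≤ k}:
g(0) = mex{} = 0
g(1) = mex{} = 0
g(2) = mex{0} = 1
g(3) = mex{0} = 1
g(4) = mex{0,1} = 2
g(5) = mex{0,1} = 2
g(6) = mex{0,1,2} = 3
g(7) = mex{0,1,2} = 3
g(8) = mex{0,1,2,3} = 4
So g(8) = 4.
The value of a disjunctive sum is the nim-sum of the parts.
Combined value = 2 ⊕ 3 ⊕ 4 = 5.

5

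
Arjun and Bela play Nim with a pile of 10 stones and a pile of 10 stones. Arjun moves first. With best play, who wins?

Bela wins

Nim-sum: 10 ⊕ 10 = 0.
The nim-sum is 0, so this is a P-position: the player to move is in a losing position under optimal play; Arjun is about to move from it and so loses — Bela wins.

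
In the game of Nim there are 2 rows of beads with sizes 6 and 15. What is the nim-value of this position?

9

Nim-sum: 6 ⊕ 15 = 9.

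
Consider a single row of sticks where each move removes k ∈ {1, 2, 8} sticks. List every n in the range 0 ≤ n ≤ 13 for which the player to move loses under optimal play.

0, 3, 6, 9, 12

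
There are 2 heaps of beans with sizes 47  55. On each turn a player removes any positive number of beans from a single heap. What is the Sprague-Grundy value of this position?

Compute the nim-sum pairwise:
47 ⊕ 55 = 24

24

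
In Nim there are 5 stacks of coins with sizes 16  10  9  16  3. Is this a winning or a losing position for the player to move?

Compute the nim-sum pairwise:
16 ⊕ 10 = 26
26 ⊕ 9 = 19
19 ⊕ 16 = 3
3 ⊕ 3 = 0
The nim-sum is 0, so this is a P-position: the player to move is in a losing position under optimal play.

Losing position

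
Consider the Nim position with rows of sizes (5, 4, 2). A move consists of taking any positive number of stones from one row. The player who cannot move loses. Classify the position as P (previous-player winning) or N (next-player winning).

N-position

Nim-sum: 5 ^ 4 ^ 2 = 3.
The nim-sum is 3 ≠ 0, so this is an N-position: the player to move can win.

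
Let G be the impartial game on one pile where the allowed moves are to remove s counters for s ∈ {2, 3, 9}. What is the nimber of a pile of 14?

Compute g(0), g(1), … for moves {2, 3, 9}:
k:     0  1  2  3  4  5  6  7  8  9 10 11 12 13 14
g(k):  0  0  1  1  2  0  0  1  1  2  2  0  0  1  1
So g(14) = 1.

1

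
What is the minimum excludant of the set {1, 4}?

0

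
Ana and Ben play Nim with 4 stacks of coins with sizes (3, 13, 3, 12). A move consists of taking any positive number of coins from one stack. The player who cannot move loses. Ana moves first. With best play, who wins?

Ana wins

In binary:
  0011  (3)
  1101  (13)
  0011  (3)
  1100  (12)
  ----
  0001  (1)
The nim-sum is 1 ≠ 0, so this is an N-position: the player to move can win; Ana has a winning move.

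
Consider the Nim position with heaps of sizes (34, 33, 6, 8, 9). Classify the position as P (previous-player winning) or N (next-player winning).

N-position

Compute the nim-sum pairwise:
34 ⊕ 33 = 3
3 ⊕ 6 = 5
5 ⊕ 8 = 13
13 ⊕ 9 = 4
The nim-sum is 4 ≠ 0, so this is an N-position: the player to move can win.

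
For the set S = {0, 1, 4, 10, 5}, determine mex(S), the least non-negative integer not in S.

2

The values 0, 1 are all present; 2 is the first non-negative integer missing from the set.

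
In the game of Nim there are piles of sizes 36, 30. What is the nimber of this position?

58

Write each in binary and XOR column by column:
  100100  (36)
  011110  (30)
  ------
  111010  (58)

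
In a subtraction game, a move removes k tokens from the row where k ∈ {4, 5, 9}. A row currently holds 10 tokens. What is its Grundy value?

2

Grundy values for subtraction set {4, 5, 9}:
k:     0  1  2  3  4  5  6  7  8  9 10
g(k):  0  0  0  0  1  1  1  1  2  2  2
So g(10) = 2.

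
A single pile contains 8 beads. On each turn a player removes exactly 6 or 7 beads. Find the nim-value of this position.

1

Build the Grundy sequence with g(k) = mex{g(k−s) : s ∈ {6, 7}, s ≤ k}:
g(0) = mex{} = 0
g(1) = mex{} = 0
g(2) = mex{} = 0
g(3) = mex{} = 0
g(4) = mex{} = 0
g(5) = mex{} = 0
g(6) = mex{0} = 1
g(7) = mex{0} = 1
g(8) = mex{0} = 1
So g(8) = 1.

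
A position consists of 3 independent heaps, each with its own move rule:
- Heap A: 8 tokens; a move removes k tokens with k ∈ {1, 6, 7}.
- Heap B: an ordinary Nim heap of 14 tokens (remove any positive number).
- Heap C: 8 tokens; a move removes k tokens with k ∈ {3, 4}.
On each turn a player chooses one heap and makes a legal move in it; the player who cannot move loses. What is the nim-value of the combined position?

For heap A, compute g(0), g(1), … with moves {1, 6, 7}:
g(0) = mex{} = 0
g(1) = mex{0} = 1
g(2) = mex{1} = 0
g(3) = mex{0} = 1
g(4) = mex{1} = 0
g(5) = mex{0} = 1
g(6) = mex{0,1} = 2
g(7) = mex{0,1,2} = 3
g(8) = mex{0,1,3} = 2
So g(8) = 2.
Heap B is a plain Nim heap of size 14, so its Grundy value is 14.
For heap C, compute g(0), g(1), … with moves {3, 4}:
g(0) = mex{} = 0
g(1) = mex{} = 0
g(2) = mex{} = 0
g(3) = mex{0} = 1
g(4) = mex{0} = 1
g(5) = mex{0} = 1
g(6) = mex{0,1} = 2
g(7) = mex{1} = 0
g(8) = mex{1} = 0
So g(8) = 0.
The value of a disjunctive sum is the nim-sum of the parts.
Combined value = 2 ⊕ 14 ⊕ 0 = 12.

12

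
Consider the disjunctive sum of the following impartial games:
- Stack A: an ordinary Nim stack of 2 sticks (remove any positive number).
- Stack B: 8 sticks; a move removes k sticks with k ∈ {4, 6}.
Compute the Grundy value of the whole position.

Stack A is a plain Nim stack of size 2, so its Grundy value is 2.
For stack B, compute g(0), g(1), … with moves {4, 6}:
k:     0  1  2  3  4  5  6  7  8
g(k):  0  0  0  0  1  1  1  1  2
So g(8) = 2.
The value of a disjunctive sum is the nim-sum of the parts.
Combined value = 2 ⊕ 2 = 0.

0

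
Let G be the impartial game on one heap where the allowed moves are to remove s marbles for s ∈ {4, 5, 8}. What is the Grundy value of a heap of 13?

0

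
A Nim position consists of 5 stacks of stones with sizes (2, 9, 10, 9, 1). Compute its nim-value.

9

Nim-sum: 2 ^ 9 ^ 10 ^ 9 ^ 1 = 9.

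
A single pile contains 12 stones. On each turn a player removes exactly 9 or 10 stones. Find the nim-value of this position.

Compute g(0), g(1), … for moves {9, 10}:
k:     0  1  2  3  4  5  6  7  8  9 10 11 12
g(k):  0  0  0  0  0  0  0  0  0  1  1  1  1
So g(12) = 1.

1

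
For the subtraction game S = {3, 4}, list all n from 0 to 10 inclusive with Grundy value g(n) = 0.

0, 1, 2, 7, 8, 9

Build the Grundy sequence with g(k) = mex{g(k−s) : s ∈ {3, 4}, s ≤ k}:
k:     0  1  2  3  4  5  6  7  8  9 10
g(k):  0  0  0  1  1  1  2  0  0  0  1
The P-positions (g = 0) in 0..10 are 0, 1, 2, 7, 8, 9.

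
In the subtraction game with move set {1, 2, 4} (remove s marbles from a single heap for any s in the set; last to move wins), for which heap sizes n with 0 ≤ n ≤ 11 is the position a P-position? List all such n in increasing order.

0, 3, 6, 9

Build the Grundy sequence with g(k) = mex{g(k−s) : s ∈ {1, 2, 4}, s ≤ k}:
k:     0  1  2  3  4  5  6  7  8  9 10 11
g(k):  0  1  2  0  1  2  0  1  2  0  1  2
The P-positions (g = 0) in 0..11 are 0, 3, 6, 9.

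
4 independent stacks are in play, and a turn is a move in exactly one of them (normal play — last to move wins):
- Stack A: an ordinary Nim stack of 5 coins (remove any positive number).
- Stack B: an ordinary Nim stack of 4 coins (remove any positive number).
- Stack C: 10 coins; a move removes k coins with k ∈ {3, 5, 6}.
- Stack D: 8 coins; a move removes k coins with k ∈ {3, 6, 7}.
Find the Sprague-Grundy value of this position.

3

Stack A is a plain Nim stack of size 5, so its Grundy value is 5.
Stack B is a plain Nim stack of size 4, so its Grundy value is 4.
Grundy values for stack C (subtraction set {3, 5, 6}):
k:     0  1  2  3  4  5  6  7  8  9 10
g(k):  0  0  0  1  1  1  2  2  2  0  0
So g(10) = 0.
For stack D, compute g(0), g(1), … with moves {3, 6, 7}:
g(0) = mex{} = 0
g(1) = mex{} = 0
g(2) = mex{} = 0
g(3) = mex{0} = 1
g(4) = mex{0} = 1
g(5) = mex{0} = 1
g(6) = mex{0,1} = 2
g(7) = mex{0,1} = 2
g(8) = mex{0,1} = 2
So g(8) = 2.
By the Sprague-Grundy theorem, the Grundy value of a sum of independent games is the XOR of the component values.
Combined value = 5 XOR 4 XOR 0 XOR 2 = 3.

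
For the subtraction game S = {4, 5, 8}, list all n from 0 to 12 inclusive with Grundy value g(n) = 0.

Grundy values for subtraction set {4, 5, 8}:
g(0) = mex{} = 0
g(1) = mex{} = 0
g(2) = mex{} = 0
g(3) = mex{} = 0
g(4) = mex{0} = 1
g(5) = mex{0} = 1
g(6) = mex{0} = 1
g(7) = mex{0} = 1
g(8) = mex{0,1} = 2
g(9) = mex{0,1} = 2
g(10) = mex{0,1} = 2
g(11) = mex{0,1} = 2
g(12) = mex{1,2} = 0
The P-positions (g = 0) in 0..12 are 0, 1, 2, 3, 12.

0, 1, 2, 3, 12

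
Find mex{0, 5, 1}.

2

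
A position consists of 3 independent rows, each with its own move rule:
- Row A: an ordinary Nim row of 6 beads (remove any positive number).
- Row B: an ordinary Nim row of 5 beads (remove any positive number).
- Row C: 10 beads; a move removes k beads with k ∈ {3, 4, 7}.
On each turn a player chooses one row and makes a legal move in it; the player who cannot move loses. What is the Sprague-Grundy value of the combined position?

3

Row A is a plain Nim row of size 6, so its Grundy value is 6.
Row B is a plain Nim row of size 5, so its Grundy value is 5.
Grundy values for row C (subtraction set {3, 4, 7}):
g(0) = mex{} = 0
g(1) = mex{} = 0
g(2) = mex{} = 0
g(3) = mex{0} = 1
g(4) = mex{0} = 1
g(5) = mex{0} = 1
g(6) = mex{0,1} = 2
g(7) = mex{0,1} = 2
g(8) = mex{0,1} = 2
g(9) = mex{0,1,2} = 3
g(10) = mex{1,2} = 0
So g(10) = 0.
The value of a disjunctive sum is the nim-sum of the parts.
Combined value = 6 XOR 5 XOR 0 = 3.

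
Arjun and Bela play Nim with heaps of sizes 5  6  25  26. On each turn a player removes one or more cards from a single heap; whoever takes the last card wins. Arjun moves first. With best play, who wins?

Bela wins

Bitwise XOR of the heap sizes:
  00101  (5)
  00110  (6)
  11001  (25)
  11010  (26)
  -----
  00000  (0)
The nim-sum is 0, so this is a P-position: the player to move is in a losing position under optimal play; Arjun is about to move from it and so loses — Bela wins.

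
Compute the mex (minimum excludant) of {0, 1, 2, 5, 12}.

3

The values 0, 1, 2 are all present; 3 is the first non-negative integer missing from the set.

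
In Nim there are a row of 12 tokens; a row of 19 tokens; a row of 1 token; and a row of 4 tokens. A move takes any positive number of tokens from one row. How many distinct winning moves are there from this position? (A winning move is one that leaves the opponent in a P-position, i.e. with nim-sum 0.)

1

In binary:
  01100  (12)
  10011  (19)
  00001  (1)
  00100  (4)
  -----
  11010  (26)
The overall nim-sum is X = 26. A row of size p has a winning move iff p XOR X < p (reduce it to p XOR X).
  12: 12 XOR 26 = 22 ≥ 12 — no move.
  19: 19 XOR 26 = 9 < 19 — winning move (to 9).
  1: 1 XOR 26 = 27 ≥ 1 — no move.
  4: 4 XOR 26 = 30 ≥ 4 — no move.
That gives 1 winning move.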